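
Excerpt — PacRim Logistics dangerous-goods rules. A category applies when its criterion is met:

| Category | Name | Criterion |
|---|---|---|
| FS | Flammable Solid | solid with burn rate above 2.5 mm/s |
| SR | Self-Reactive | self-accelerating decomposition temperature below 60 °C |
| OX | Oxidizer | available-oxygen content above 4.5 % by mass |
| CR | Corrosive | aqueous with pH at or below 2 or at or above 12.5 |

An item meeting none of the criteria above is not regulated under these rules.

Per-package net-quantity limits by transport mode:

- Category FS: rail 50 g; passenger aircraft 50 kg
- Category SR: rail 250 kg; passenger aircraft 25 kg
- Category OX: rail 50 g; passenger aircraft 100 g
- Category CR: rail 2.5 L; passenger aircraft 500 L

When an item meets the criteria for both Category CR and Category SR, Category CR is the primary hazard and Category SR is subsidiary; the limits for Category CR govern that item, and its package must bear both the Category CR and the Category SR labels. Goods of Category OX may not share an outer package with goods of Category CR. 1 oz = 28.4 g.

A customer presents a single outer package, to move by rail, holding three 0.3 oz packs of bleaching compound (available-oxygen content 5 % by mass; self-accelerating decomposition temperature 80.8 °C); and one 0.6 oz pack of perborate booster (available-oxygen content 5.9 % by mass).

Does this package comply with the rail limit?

Yes

With available-oxygen content 5 % by mass (> 4.5 % by mass), the bleaching compound falls in Category OX.
With available-oxygen content 5.9 % by mass (> 4.5 % by mass), the perborate booster falls in Category OX.
Category OX net quantity: (three 0.3 oz packs = 25.56 g) + (one 0.6 oz pack = 17.04 g) = 42.6 g.
That is within the Category OX rail limit of 50 g.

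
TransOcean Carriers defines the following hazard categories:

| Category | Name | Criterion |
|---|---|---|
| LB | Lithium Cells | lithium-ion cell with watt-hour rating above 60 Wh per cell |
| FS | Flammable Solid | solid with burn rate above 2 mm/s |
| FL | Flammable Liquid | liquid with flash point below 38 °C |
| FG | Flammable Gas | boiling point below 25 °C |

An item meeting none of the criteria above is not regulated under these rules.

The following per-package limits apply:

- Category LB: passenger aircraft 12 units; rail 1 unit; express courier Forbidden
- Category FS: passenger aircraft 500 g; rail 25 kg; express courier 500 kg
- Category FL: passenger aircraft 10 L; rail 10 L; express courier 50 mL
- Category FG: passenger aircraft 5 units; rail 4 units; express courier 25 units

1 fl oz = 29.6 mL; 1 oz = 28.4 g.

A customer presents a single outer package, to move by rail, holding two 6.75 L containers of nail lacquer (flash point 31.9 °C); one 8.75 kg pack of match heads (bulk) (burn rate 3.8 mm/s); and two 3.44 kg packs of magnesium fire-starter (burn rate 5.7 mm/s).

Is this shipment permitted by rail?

No

The nail lacquer has flash point 31.9 °C, which is < 38 °C, so it is Category FL (Flammable Liquid).
The match heads (bulk) have burn rate 3.8 mm/s, which is > 2 mm/s, so they are Category FS (Flammable Solid).
The magnesium fire-starter has burn rate 5.7 mm/s, which is > 2 mm/s, so it is Category FS (Flammable Solid).
Category FL quantity: two 6.75 L containers = 13.5 L.
That exceeds the Category FL rail limit of 10 L.
Category FS net quantity: 8.75 kg + (two 3.44 kg packs = 6.88 kg) = 15.63 kg.
15.63 kg ≤ 25 kg (rail limit, Category FS) — within limit.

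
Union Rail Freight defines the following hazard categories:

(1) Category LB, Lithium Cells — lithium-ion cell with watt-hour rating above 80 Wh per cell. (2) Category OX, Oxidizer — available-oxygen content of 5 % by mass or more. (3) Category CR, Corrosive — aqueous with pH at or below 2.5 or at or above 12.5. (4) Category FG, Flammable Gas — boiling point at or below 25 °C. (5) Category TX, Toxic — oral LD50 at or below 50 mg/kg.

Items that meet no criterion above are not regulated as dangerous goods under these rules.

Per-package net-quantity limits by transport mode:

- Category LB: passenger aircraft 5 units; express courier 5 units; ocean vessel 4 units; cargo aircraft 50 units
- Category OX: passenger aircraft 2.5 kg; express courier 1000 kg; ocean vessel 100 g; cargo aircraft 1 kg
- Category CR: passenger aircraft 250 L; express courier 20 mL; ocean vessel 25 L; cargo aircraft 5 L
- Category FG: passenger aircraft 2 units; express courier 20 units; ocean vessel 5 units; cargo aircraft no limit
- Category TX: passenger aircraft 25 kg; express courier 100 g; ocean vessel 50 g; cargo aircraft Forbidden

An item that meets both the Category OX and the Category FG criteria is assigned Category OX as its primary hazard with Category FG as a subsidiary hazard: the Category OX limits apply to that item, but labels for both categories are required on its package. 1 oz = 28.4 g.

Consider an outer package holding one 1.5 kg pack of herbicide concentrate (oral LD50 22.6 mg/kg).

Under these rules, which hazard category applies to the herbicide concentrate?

Category TX

With oral LD50 22.6 mg/kg (≤ 50 mg/kg), the herbicide concentrate falls in Category TX.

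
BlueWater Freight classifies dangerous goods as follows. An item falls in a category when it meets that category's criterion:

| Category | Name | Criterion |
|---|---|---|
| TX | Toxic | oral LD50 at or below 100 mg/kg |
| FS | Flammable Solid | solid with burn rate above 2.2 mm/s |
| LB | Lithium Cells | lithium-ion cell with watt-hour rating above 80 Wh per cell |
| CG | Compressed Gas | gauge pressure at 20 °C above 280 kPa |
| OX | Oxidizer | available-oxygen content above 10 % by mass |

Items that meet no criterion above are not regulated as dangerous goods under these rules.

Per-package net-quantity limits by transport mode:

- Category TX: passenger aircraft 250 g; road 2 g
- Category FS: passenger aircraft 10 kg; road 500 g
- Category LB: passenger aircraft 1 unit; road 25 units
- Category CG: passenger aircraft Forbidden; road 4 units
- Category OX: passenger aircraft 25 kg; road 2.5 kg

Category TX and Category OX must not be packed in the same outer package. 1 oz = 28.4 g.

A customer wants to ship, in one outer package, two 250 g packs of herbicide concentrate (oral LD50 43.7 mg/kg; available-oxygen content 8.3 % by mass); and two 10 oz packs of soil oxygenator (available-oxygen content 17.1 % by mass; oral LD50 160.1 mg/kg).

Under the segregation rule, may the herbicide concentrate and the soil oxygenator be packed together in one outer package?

With oral LD50 43.7 mg/kg (≤ 100 mg/kg), the herbicide concentrate falls in Category TX.
Soil oxygenator: available-oxygen content 17.1 % by mass > 10 % by mass → Category OX (Oxidizer).
Category TX and Category OX may not share an outer package.

No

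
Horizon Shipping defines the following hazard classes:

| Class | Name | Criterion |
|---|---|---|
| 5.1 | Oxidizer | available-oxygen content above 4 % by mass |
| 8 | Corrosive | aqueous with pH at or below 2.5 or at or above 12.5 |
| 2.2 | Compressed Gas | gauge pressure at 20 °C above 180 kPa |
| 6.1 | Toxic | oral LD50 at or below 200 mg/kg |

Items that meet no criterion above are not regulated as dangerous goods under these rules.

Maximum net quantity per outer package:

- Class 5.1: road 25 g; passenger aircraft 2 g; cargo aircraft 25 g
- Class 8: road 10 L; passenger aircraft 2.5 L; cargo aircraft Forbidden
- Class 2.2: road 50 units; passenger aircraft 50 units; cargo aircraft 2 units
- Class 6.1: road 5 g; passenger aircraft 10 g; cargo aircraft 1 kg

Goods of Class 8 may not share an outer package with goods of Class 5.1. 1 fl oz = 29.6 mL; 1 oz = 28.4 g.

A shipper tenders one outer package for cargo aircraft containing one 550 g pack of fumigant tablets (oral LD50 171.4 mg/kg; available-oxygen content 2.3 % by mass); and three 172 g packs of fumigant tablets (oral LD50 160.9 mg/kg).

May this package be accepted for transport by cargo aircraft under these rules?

No

The fumigant tablets have oral LD50 171.4 mg/kg, which is ≤ 200 mg/kg, so they are Class 6.1 (Toxic).
Fumigant tablets: oral LD50 160.9 mg/kg ≤ 200 mg/kg → Class 6.1 (Toxic).
Class 6.1 net quantity: 550 g + (three 172 g packs = 516 g) = 1.066 kg.
That exceeds the Class 6.1 cargo aircraft limit of 1 kg.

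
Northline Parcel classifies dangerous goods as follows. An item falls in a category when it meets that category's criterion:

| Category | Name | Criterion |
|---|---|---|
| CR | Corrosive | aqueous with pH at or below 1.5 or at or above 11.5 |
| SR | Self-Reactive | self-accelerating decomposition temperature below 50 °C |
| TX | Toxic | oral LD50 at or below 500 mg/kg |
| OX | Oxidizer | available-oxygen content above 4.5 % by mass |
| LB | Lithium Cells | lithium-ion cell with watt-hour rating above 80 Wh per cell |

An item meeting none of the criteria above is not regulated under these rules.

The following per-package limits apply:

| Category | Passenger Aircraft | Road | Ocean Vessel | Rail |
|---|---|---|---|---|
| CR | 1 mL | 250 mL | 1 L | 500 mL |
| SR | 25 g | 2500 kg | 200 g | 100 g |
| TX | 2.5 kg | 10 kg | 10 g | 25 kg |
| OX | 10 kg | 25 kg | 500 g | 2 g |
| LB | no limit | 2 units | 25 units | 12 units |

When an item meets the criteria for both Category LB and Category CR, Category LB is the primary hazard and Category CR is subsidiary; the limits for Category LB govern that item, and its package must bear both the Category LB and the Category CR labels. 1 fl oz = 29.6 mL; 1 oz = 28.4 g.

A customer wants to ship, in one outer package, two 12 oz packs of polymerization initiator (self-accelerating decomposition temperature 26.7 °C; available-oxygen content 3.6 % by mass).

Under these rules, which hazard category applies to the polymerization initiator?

Self-accelerating decomposition temperature 26.7 °C meets the Category SR criterion (Self-Reactive), so the polymerization initiator is Category SR.

Category SR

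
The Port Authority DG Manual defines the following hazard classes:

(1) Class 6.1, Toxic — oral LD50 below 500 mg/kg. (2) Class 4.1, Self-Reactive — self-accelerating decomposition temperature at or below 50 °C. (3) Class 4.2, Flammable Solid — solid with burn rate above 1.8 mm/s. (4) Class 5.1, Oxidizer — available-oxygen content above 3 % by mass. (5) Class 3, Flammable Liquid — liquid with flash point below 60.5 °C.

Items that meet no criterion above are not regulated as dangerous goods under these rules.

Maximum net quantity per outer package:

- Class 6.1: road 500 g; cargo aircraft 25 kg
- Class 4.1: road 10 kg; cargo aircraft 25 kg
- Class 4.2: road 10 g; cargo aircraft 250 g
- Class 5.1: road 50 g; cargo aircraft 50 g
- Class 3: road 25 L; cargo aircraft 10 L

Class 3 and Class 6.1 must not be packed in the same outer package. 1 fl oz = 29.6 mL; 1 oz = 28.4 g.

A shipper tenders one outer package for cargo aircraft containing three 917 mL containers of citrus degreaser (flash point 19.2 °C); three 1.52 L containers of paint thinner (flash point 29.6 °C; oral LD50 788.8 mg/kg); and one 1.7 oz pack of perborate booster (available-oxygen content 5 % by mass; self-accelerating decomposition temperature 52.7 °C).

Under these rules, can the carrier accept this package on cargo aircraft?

Yes

With flash point 19.2 °C (< 60.5 °C), the citrus degreaser falls in Class 3.
Flash point 29.6 °C meets the Class 3 criterion (Flammable Liquid), so the paint thinner is Class 3.
The perborate booster has available-oxygen content 5 % by mass, which is > 3 % by mass, so it is Class 5.1 (Oxidizer).
Class 3 net quantity: (three 917 mL containers = 2.751 L) + (three 1.52 L containers = 4.56 L) = 7.311 L.
7.311 L is within the cargo aircraft limit of 10 L for Class 3.
Class 5.1 quantity: one 1.7 oz pack = 48.28 g.
48.28 g ≤ 50 g (cargo aircraft limit, Class 5.1) — within limit.
The segregation rule (Class 3 with Class 6.1) does not apply to Class 3 with Class 5.1.
Every hazard class is within its cargo aircraft limit and no segregation rule is violated.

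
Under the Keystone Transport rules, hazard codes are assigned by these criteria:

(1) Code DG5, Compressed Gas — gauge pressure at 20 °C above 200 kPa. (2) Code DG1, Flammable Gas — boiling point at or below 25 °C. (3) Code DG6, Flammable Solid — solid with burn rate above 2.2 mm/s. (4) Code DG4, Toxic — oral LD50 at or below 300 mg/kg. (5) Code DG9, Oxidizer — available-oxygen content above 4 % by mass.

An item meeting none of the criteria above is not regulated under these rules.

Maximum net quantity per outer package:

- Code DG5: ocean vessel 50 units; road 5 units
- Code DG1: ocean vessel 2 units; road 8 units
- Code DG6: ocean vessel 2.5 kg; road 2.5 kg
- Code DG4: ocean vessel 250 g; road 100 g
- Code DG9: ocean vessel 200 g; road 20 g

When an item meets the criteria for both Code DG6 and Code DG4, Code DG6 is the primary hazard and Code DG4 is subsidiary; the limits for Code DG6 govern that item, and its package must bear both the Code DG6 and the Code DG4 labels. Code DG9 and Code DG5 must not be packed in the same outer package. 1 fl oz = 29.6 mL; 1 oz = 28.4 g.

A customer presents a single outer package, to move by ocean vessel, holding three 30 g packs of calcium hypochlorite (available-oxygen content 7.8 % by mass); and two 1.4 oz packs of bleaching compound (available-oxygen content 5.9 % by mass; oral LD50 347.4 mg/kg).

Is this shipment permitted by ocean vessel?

Yes

Calcium hypochlorite: available-oxygen content 7.8 % by mass > 4 % by mass → Code DG9 (Oxidizer).
With available-oxygen content 5.9 % by mass (> 4 % by mass), the bleaching compound falls in Code DG9.
Code DG9 net quantity: (three 30 g packs = 90 g) + (two 1.4 oz packs = 79.52 g) = 169.52 g.
169.52 g is within the ocean vessel limit of 200 g for Code DG9.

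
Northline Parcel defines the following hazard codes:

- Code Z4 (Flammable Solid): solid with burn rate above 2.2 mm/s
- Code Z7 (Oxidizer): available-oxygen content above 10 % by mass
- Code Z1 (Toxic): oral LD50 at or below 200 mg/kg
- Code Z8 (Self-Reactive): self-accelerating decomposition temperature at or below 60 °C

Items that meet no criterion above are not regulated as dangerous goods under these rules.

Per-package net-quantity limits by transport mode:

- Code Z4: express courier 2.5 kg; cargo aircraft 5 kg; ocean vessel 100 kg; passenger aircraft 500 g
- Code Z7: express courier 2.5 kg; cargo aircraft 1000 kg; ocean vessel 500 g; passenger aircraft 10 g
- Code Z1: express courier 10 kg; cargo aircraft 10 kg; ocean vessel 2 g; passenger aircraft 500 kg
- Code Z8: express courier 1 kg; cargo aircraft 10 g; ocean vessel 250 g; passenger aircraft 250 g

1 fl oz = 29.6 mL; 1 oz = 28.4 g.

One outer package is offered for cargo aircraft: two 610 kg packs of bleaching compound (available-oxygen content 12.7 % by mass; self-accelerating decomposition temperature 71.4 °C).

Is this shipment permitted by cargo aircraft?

Available-oxygen content 12.7 % by mass meets the Code Z7 criterion (Oxidizer), so the bleaching compound is Code Z7.
Code Z7 quantity: two 610 kg packs = 1220 kg.
That exceeds the Code Z7 cargo aircraft limit of 1000 kg.

No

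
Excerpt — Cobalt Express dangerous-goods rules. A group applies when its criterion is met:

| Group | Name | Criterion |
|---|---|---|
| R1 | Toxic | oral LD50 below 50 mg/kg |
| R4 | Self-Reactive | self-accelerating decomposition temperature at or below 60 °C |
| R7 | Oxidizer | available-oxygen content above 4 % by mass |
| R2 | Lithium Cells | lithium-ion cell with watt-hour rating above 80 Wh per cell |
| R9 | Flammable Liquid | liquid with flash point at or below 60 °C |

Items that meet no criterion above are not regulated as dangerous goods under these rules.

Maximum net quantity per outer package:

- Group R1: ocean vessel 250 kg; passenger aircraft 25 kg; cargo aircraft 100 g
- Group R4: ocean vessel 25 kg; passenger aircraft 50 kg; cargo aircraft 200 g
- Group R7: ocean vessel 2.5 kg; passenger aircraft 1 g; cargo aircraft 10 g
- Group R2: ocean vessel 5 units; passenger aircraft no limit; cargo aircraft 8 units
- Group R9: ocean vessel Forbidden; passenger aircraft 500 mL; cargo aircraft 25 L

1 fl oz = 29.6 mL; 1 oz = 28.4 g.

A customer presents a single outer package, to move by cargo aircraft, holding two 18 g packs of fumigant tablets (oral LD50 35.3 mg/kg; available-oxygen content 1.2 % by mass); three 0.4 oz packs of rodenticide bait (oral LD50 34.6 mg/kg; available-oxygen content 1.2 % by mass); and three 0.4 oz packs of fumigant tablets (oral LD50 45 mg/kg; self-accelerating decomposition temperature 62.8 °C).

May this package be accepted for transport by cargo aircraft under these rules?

No

Oral LD50 35.3 mg/kg meets the Group R1 criterion (Toxic), so the fumigant tablets are Group R1.
Rodenticide bait: oral LD50 34.6 mg/kg < 50 mg/kg → Group R1 (Toxic).
The fumigant tablets have oral LD50 45 mg/kg, which is < 50 mg/kg, so they are Group R1 (Toxic).
Total Group R1: (two 18 g packs = 36 g) + (three 0.4 oz packs = 34.08 g) + (three 0.4 oz packs = 34.08 g) = 104.16 g.
104.16 g > 100 g (cargo aircraft limit, Group R1) — over the limit.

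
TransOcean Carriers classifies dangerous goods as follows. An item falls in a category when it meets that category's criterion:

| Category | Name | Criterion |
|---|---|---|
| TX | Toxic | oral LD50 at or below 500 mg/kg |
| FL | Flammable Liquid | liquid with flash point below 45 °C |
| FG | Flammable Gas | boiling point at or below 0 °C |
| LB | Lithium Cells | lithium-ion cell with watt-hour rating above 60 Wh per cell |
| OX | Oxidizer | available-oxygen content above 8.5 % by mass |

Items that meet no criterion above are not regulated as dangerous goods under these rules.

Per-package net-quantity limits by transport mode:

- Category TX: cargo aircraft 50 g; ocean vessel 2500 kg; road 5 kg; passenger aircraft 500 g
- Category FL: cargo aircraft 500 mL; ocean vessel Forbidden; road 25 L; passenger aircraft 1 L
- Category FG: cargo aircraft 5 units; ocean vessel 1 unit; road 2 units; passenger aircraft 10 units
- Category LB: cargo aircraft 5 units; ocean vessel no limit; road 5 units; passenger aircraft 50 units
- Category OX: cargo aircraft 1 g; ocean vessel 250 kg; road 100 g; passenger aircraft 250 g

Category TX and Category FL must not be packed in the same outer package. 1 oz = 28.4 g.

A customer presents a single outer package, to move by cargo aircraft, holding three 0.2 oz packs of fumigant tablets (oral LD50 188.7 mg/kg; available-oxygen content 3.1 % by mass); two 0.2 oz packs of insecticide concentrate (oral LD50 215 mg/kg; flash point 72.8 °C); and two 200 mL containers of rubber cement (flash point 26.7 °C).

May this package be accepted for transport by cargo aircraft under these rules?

No

Fumigant tablets: oral LD50 188.7 mg/kg ≤ 500 mg/kg → Category TX (Toxic).
With oral LD50 215 mg/kg (≤ 500 mg/kg), the insecticide concentrate falls in Category TX.
The rubber cement has flash point 26.7 °C, which is < 45 °C, so it is Category FL (Flammable Liquid).
Category TX net quantity: (three 0.2 oz packs = 17.04 g) + (two 0.2 oz packs = 11.36 g) = 28.4 g.
28.4 g is within the cargo aircraft limit of 50 g for Category TX.
Category FL quantity: two 200 mL containers = 400 mL.
That is within the Category FL cargo aircraft limit of 500 mL.
Category TX and Category FL may not share an outer package.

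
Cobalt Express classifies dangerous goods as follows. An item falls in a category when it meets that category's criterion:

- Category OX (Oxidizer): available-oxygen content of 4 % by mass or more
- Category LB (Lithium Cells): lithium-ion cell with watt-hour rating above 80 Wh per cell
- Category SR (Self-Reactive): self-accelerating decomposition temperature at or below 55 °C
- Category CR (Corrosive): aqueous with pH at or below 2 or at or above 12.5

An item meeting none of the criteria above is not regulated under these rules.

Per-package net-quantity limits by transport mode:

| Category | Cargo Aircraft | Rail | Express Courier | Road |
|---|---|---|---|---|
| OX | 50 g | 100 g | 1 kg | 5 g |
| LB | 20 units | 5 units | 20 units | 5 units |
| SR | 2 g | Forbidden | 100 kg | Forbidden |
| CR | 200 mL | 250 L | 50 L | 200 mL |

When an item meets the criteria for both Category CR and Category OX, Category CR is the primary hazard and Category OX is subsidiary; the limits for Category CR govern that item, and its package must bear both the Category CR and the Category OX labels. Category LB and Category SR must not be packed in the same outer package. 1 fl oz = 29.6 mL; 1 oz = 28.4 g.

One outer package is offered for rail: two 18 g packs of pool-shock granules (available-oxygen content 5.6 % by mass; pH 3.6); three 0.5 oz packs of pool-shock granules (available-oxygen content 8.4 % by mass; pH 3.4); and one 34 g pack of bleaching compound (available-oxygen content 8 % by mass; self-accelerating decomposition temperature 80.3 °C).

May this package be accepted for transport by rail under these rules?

No

Pool-shock granules: available-oxygen content 5.6 % by mass ≥ 4 % by mass → Category OX (Oxidizer).
The pool-shock granules have available-oxygen content 8.4 % by mass, which is ≥ 4 % by mass, so they are Category OX (Oxidizer).
Available-oxygen content 8 % by mass meets the Category OX criterion (Oxidizer), so the bleaching compound is Category OX.
Total Category OX: (two 18 g packs = 36 g) + (three 0.5 oz packs = 42.6 g) + 34 g = 112.6 g.
112.6 g exceeds the rail limit of 100 g for Category OX.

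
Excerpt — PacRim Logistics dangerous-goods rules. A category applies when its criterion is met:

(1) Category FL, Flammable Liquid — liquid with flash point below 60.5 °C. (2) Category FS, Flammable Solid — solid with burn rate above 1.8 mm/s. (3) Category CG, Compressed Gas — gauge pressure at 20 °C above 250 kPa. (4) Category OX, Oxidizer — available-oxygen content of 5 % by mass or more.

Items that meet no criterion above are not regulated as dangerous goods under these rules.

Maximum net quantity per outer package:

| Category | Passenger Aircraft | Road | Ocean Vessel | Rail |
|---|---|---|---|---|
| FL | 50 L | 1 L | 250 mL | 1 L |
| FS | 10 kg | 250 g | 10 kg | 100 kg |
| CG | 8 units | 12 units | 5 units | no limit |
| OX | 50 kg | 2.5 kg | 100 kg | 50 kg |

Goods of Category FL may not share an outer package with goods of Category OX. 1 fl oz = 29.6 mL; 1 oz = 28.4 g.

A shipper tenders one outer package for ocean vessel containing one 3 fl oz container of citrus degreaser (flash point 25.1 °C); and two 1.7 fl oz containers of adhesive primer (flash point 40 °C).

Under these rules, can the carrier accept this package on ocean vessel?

With flash point 25.1 °C (< 60.5 °C), the citrus degreaser falls in Category FL.
The adhesive primer has flash point 40 °C, which is < 60.5 °C, so it is Category FL (Flammable Liquid).
Category FL net quantity: (one 3 fl oz container = 88.8 mL) + (two 1.7 fl oz containers = 100.64 mL) = 189.44 mL.
That is within the Category FL ocean vessel limit of 250 mL.

Yes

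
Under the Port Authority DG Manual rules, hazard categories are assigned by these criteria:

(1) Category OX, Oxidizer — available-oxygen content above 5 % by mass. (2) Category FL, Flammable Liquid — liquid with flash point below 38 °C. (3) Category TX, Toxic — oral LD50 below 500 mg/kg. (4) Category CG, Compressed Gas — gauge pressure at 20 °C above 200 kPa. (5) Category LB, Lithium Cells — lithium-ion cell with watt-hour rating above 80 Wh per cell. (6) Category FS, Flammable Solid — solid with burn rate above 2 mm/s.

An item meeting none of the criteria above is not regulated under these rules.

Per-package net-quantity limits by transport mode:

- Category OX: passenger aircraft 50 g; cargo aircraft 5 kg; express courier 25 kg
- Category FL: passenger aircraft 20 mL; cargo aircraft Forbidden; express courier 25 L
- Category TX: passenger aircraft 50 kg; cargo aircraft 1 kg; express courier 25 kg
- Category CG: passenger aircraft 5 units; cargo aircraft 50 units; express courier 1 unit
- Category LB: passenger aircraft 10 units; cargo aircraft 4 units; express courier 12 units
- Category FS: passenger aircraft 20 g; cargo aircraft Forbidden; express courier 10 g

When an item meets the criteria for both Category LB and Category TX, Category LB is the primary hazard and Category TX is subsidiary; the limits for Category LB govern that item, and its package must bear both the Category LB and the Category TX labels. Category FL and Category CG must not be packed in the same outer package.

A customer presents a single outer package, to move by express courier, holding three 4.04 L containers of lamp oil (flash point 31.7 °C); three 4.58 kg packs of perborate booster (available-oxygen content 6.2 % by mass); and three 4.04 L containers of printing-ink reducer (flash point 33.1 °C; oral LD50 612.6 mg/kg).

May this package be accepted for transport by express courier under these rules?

Yes

Flash point 31.7 °C meets the Category FL criterion (Flammable Liquid), so the lamp oil is Category FL.
With available-oxygen content 6.2 % by mass (> 5 % by mass), the perborate booster falls in Category OX.
The printing-ink reducer has flash point 33.1 °C, which is < 38 °C, so it is Category FL (Flammable Liquid).
Category FL net quantity: (three 4.04 L containers = 12.12 L) + (three 4.04 L containers = 12.12 L) = 24.24 L.
24.24 L is within the express courier limit of 25 L for Category FL.
Category OX quantity: three 4.58 kg packs = 13.74 kg.
13.74 kg ≤ 25 kg (express courier limit, Category OX) — within limit.
The segregation rule (Category FL with Category CG) does not apply to Category FL with Category OX.
Every hazard category is within its express courier limit and no segregation rule is violated.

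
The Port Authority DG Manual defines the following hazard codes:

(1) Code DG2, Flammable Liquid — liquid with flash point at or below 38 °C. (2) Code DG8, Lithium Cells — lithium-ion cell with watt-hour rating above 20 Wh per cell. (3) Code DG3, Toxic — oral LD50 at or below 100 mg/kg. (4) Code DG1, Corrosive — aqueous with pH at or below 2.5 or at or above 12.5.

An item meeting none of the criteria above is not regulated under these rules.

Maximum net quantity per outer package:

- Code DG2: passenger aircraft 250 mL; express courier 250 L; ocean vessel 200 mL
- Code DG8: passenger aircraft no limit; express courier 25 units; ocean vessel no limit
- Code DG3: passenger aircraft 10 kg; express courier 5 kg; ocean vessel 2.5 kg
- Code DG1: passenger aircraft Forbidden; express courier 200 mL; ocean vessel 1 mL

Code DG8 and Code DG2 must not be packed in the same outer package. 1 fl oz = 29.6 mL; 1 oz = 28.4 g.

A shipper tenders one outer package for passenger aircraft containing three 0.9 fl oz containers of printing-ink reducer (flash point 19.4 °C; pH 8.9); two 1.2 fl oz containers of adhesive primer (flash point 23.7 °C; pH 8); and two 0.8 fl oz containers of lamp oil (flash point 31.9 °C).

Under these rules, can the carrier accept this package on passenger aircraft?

Printing-ink reducer: flash point 19.4 °C ≤ 38 °C → Code DG2 (Flammable Liquid).
The adhesive primer has flash point 23.7 °C, which is ≤ 38 °C, so it is Code DG2 (Flammable Liquid).
Flash point 31.9 °C meets the Code DG2 criterion (Flammable Liquid), so the lamp oil is Code DG2.
Total Code DG2: (three 0.9 fl oz containers = 79.92 mL) + (two 1.2 fl oz containers = 71.04 mL) + (two 0.8 fl oz containers = 47.36 mL) = 198.32 mL.
198.32 mL ≤ 250 mL (passenger aircraft limit, Code DG2) — within limit.

Yes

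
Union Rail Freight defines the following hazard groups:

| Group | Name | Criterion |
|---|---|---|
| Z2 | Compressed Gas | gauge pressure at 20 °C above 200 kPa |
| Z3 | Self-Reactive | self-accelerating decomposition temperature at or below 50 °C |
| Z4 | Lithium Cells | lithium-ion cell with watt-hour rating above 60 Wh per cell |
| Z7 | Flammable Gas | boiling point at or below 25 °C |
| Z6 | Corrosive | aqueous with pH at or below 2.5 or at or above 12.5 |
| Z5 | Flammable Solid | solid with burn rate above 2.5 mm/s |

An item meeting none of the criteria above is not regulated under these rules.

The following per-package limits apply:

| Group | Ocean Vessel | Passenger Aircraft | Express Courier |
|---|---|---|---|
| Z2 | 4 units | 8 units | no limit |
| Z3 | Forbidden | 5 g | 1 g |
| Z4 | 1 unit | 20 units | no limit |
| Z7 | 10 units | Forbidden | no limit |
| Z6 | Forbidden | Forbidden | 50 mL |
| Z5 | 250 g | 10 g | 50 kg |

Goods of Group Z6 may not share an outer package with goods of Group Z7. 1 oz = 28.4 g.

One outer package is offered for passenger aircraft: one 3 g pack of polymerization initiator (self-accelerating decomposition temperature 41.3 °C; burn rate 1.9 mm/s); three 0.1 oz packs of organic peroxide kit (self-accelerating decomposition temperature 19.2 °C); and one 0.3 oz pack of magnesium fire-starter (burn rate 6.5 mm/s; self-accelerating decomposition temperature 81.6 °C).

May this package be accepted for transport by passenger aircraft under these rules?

Polymerization initiator: self-accelerating decomposition temperature 41.3 °C ≤ 50 °C → Group Z3 (Self-Reactive).
Organic peroxide kit: self-accelerating decomposition temperature 19.2 °C ≤ 50 °C → Group Z3 (Self-Reactive).
Magnesium fire-starter: burn rate 6.5 mm/s > 2.5 mm/s → Group Z5 (Flammable Solid).
Total Group Z3: 3 g + (three 0.1 oz packs = 8.52 g) = 11.52 g.
That exceeds the Group Z3 passenger aircraft limit of 5 g.
Group Z5 quantity: one 0.3 oz pack = 8.52 g.
8.52 g ≤ 10 g (passenger aircraft limit, Group Z5) — within limit.
The segregation rule (Group Z6 with Group Z7) does not apply to Group Z3 with Group Z5.

No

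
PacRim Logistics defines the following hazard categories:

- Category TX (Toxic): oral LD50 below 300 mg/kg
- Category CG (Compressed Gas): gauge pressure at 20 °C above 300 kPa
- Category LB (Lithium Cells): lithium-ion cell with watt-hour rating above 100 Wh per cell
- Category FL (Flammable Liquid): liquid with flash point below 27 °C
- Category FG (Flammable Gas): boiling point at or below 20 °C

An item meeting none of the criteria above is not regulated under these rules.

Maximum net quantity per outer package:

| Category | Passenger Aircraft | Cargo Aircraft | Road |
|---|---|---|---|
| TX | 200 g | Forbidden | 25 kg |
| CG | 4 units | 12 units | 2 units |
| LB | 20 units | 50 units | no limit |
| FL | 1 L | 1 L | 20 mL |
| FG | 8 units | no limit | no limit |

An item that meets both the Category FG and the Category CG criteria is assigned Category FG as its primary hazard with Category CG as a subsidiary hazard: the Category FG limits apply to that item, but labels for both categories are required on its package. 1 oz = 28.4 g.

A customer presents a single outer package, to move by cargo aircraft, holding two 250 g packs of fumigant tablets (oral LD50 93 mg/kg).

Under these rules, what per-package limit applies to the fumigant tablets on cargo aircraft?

Oral LD50 93 mg/kg meets the Category TX criterion (Toxic), so the fumigant tablets are Category TX.
The cargo aircraft limit for Category TX is Forbidden.

Forbidden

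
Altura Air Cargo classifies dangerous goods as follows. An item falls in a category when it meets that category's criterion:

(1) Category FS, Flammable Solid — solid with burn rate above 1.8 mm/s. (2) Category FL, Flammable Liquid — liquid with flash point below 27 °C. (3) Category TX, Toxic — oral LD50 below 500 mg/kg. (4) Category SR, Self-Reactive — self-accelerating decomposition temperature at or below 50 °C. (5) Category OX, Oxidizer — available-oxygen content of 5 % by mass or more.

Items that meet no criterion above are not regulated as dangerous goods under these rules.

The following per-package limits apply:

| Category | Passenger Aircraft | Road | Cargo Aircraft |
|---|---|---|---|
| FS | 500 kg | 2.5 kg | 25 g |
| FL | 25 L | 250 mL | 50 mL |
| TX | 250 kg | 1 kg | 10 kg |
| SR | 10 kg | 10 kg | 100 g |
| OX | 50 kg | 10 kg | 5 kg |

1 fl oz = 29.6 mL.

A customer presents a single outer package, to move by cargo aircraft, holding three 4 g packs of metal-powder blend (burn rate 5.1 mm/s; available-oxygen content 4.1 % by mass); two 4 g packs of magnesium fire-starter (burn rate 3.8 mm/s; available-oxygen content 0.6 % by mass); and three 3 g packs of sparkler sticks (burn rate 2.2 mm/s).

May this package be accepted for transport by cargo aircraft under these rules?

With burn rate 5.1 mm/s (> 1.8 mm/s), the metal-powder blend falls in Category FS.
Burn rate 3.8 mm/s meets the Category FS criterion (Flammable Solid), so the magnesium fire-starter is Category FS.
Burn rate 2.2 mm/s meets the Category FS criterion (Flammable Solid), so the sparkler sticks are Category FS.
Category FS net quantity: (three 4 g packs = 12 g) + (two 4 g packs = 8 g) + (three 3 g packs = 9 g) = 29 g.
29 g > 25 g (cargo aircraft limit, Category FS) — over the limit.

No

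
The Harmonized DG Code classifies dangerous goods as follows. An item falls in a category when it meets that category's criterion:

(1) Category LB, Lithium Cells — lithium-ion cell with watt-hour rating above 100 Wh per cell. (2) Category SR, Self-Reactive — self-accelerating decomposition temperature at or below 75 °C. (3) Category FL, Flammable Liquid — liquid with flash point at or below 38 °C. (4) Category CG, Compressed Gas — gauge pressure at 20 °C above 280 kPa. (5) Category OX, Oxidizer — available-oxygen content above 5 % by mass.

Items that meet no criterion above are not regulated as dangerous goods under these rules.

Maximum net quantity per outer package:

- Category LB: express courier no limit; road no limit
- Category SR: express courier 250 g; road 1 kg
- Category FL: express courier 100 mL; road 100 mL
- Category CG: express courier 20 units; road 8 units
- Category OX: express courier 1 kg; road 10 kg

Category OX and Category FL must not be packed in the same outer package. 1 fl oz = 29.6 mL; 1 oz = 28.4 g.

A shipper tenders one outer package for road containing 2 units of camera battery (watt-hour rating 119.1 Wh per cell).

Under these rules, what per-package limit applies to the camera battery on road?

no limit

Camera battery: watt-hour rating 119.1 Wh per cell > 100 Wh per cell → Category LB (Lithium Cells).
The road limit for Category LB is no limit.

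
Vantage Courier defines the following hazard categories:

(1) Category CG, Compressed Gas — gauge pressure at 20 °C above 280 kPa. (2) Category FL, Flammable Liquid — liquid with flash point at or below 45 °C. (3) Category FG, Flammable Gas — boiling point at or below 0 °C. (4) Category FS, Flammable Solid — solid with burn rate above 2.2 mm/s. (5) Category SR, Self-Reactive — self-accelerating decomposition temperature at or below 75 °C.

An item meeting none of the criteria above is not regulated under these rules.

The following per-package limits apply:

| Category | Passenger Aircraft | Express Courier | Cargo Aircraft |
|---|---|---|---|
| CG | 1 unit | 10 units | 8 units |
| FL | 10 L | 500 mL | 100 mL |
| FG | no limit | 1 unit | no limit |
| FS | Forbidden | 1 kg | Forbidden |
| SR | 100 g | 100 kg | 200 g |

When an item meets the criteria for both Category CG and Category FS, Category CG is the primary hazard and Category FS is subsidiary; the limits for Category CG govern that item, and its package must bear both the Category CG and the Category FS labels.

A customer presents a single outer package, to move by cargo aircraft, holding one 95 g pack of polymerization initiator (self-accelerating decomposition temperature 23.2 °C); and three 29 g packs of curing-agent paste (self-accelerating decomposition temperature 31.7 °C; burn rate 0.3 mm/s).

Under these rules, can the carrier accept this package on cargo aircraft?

Yes

With self-accelerating decomposition temperature 23.2 °C (≤ 75 °C), the polymerization initiator falls in Category SR.
The curing-agent paste has self-accelerating decomposition temperature 31.7 °C, which is ≤ 75 °C, so it is Category SR (Self-Reactive).
Total Category SR: 95 g + (three 29 g packs = 87 g) = 182 g.
182 g is within the cargo aircraft limit of 200 g for Category SR.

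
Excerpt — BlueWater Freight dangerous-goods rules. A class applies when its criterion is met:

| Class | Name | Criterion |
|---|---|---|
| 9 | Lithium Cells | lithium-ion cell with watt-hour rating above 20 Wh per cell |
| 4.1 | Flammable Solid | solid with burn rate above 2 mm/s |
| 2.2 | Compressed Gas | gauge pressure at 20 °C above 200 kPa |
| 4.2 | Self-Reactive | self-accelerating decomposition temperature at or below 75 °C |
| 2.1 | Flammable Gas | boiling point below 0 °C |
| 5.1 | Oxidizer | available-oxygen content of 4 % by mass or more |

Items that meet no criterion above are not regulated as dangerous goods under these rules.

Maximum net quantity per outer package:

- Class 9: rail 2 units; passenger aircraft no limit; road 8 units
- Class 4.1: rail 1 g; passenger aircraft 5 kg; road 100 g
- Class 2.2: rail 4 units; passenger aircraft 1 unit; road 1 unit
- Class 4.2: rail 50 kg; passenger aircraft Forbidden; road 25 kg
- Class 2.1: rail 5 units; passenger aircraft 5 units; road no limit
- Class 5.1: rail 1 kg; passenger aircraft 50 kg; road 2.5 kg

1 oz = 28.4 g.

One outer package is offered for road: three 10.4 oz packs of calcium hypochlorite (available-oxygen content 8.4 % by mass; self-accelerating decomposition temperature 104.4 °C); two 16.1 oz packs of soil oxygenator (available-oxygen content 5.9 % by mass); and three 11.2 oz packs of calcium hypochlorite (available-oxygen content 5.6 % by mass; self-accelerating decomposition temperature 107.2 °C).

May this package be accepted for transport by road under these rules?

Available-oxygen content 8.4 % by mass meets the Class 5.1 criterion (Oxidizer), so the calcium hypochlorite is Class 5.1.
With available-oxygen content 5.9 % by mass (≥ 4 % by mass), the soil oxygenator falls in Class 5.1.
Available-oxygen content 5.6 % by mass meets the Class 5.1 criterion (Oxidizer), so the calcium hypochlorite is Class 5.1.
Total Class 5.1: (three 10.4 oz packs = 886.08 g) + (two 16.1 oz packs = 914.48 g) + (three 11.2 oz packs = 954.24 g) = 2754.8 g.
2754.8 g > 2.5 kg (road limit, Class 5.1) — over the limit.

No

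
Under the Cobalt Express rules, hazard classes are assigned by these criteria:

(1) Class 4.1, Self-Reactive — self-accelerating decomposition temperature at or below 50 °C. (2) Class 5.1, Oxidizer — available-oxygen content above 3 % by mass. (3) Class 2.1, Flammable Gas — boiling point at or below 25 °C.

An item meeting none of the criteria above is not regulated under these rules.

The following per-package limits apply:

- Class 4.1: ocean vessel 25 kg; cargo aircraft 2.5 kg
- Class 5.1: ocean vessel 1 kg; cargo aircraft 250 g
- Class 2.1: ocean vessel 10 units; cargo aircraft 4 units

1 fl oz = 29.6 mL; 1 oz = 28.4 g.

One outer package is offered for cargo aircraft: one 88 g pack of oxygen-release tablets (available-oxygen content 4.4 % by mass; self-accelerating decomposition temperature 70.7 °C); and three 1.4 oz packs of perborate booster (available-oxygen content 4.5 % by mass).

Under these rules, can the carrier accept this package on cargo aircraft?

Yes

With available-oxygen content 4.4 % by mass (> 3 % by mass), the oxygen-release tablets fall in Class 5.1.
The perborate booster has available-oxygen content 4.5 % by mass, which is > 3 % by mass, so it is Class 5.1 (Oxidizer).
Class 5.1 net quantity: 88 g + (three 1.4 oz packs = 119.28 g) = 207.28 g.
207.28 g ≤ 250 g (cargo aircraft limit, Class 5.1) — within limit.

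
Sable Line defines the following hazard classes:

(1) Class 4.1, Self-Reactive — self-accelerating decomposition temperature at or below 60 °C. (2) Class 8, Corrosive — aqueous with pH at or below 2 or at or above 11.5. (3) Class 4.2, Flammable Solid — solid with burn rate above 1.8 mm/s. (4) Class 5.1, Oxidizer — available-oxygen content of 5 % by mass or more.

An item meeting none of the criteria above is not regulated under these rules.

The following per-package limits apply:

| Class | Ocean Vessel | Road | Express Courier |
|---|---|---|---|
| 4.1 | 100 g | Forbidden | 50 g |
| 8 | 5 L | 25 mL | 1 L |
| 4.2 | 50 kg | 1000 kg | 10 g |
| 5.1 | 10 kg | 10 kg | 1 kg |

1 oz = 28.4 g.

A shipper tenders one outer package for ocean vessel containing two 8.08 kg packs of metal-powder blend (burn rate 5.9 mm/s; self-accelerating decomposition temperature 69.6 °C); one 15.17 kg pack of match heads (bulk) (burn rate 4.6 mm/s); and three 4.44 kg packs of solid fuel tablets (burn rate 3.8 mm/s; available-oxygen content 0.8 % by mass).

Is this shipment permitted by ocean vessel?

The metal-powder blend has burn rate 5.9 mm/s, which is > 1.8 mm/s, so it is Class 4.2 (Flammable Solid).
The match heads (bulk) have burn rate 4.6 mm/s, which is > 1.8 mm/s, so they are Class 4.2 (Flammable Solid).
With burn rate 3.8 mm/s (> 1.8 mm/s), the solid fuel tablets fall in Class 4.2.
Total Class 4.2: (two 8.08 kg packs = 16.16 kg) + 15.17 kg + (three 4.44 kg packs = 13.32 kg) = 44.65 kg.
44.65 kg is within the ocean vessel limit of 50 kg for Class 4.2.

Yes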